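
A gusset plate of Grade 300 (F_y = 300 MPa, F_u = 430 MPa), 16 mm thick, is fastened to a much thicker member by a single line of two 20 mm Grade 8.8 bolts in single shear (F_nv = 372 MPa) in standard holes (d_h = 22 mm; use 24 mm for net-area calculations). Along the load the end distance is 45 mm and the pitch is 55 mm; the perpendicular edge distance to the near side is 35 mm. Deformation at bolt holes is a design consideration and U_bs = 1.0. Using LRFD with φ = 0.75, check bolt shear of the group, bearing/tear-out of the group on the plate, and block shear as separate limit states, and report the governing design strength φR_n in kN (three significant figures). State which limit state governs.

Bolt shear: A_b = π·20²/4 = 314.2 mm²; R_n = 372 × 314.2 × 2 × 1 / 1000 = 233.7 kN → 0.75 × 233.7 = 175 kN.
Bearing: edge l_c = 34, r_n = 280.7 kN; interior l_c = 33, r_n = 272.4 kN; R_n = 280.7 + 1·272.4 = 553.2 kN → 415 kN.
Block shear: A_gv = 1600, A_nv = 1024, A_nt = 368 mm²; R_n = min(0.6F_uA_nv, 0.6F_yA_gv) + U_bs·F_u·A_nt = 422.4 kN → 317 kN.
Bolt shear governs: 175 kN.

175 kN (bolt shear governs)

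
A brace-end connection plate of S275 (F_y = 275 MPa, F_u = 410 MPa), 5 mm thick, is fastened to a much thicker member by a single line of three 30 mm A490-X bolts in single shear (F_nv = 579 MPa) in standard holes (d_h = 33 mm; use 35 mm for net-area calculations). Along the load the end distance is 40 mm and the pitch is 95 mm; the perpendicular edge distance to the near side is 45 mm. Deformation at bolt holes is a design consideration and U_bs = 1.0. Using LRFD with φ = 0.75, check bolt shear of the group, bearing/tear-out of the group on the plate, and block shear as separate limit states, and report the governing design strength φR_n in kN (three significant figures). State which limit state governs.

174 kN (block shear governs)

Bolt shear: A_b = π·30²/4 = 706.9 mm²; R_n = 579 × 706.9 × 3 × 1 / 1000 = 1228 kN → 0.75 × 1228 = 921 kN.
Bearing: edge l_c = 23.5, r_n = 57.81 kN; interior l_c = 62, r_n = 147.6 kN; R_n = 57.81 + 2·147.6 = 353 kN → 265 kN.
Block shear: A_gv = 1150, A_nv = 712.5, A_nt = 137.5 mm²; R_n = min(0.6F_uA_nv, 0.6F_yA_gv) + U_bs·F_u·A_nt = 231.7 kN → 174 kN.
Block shear governs: 174 kN.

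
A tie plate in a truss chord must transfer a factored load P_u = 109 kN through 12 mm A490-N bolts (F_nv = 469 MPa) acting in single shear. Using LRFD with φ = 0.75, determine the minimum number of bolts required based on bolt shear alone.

A_b = π·12²/4 = 113.1 mm².
Per-bolt design strength φR_n = 0.75 × 469 × 113.1 × 1 / 1000 = 39.78 kN.
n ≥ 109 / 39.78 = 2.74 → use 3 bolts.

3 bolts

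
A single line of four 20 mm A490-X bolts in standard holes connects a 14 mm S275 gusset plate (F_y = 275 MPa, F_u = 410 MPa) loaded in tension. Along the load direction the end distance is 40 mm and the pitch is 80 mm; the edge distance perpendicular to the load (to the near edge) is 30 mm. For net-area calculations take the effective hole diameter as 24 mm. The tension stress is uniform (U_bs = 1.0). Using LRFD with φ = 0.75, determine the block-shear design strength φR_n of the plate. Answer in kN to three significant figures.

563 kN

Shear plane L_v = 40 + 3·80 = 280 mm; A_gv = 280 × 14 = 3920 mm².
A_nv = (280 − 3.5·24) × 14 = 2744 mm².
A_nt = (30 − 0.5·24) × 14 = 252 mm².
0.6 F_u A_nv = 675 kN; 0.6 F_y A_gv = 646.8 kN → shear yielding governs the shear term.
R_n = 646.8 + 1.0 × 410 × 252 / 1000 = 750.1 kN.
Design strength φR_n = 0.75 × 750.1 = 563 kN.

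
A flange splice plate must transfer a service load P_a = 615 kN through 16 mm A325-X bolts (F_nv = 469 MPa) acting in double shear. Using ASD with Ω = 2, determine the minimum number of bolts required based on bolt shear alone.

A_b = π·16²/4 = 201.1 mm².
Per-bolt allowable strength R_n/Ω = 469 × 201.1 × 2 / 1000 / 2 = 94.3 kN.
n ≥ 615 / 94.3 = 6.522 → use 7 bolts.

7 bolts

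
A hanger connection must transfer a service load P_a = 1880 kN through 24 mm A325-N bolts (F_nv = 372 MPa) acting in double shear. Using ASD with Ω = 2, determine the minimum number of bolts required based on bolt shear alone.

A_b = π·24²/4 = 452.4 mm².
Per-bolt allowable strength R_n/Ω = 372 × 452.4 × 2 / 1000 / 2 = 168.3 kN.
n ≥ 1880 / 168.3 = 11.17 → use 12 bolts.

12 bolts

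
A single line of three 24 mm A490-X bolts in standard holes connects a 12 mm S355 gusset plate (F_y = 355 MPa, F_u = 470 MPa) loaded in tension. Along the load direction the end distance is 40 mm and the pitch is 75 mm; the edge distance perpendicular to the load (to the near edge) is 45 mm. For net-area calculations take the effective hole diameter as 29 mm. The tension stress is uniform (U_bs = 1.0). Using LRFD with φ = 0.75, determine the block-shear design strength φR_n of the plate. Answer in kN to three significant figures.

Shear plane L_v = 40 + 2·75 = 190 mm; A_gv = 190 × 12 = 2280 mm².
A_nv = (190 − 2.5·29) × 12 = 1410 mm².
A_nt = (45 − 0.5·29) × 12 = 366 mm².
0.6 F_u A_nv = 397.6 kN; 0.6 F_y A_gv = 485.6 kN → shear rupture governs the shear term.
R_n = 397.6 + 1.0 × 470 × 366 / 1000 = 569.6 kN.
Design strength φR_n = 0.75 × 569.6 = 427 kN.

427 kN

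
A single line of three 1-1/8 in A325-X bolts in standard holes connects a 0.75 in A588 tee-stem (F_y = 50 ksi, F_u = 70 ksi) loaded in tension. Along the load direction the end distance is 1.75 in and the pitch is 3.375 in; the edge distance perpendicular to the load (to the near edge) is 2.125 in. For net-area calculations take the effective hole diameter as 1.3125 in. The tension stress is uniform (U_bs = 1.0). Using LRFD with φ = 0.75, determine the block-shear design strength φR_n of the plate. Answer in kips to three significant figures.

181 kips

Shear plane L_v = 1.75 + 2·3.375 = 8.5 in; A_gv = 8.5 × 0.75 = 6.375 in².
A_nv = (8.5 − 2.5·1.3125) × 0.75 = 3.914 in².
A_nt = (2.125 − 0.5·1.3125) × 0.75 = 1.102 in².
0.6 F_u A_nv = 164.4 kips; 0.6 F_y A_gv = 191.2 kips → shear rupture governs the shear term.
R_n = 164.4 + 1.0 × 70 × 1.102 = 241.5 kips.
Design strength φR_n = 0.75 × 241.5 = 181 kips.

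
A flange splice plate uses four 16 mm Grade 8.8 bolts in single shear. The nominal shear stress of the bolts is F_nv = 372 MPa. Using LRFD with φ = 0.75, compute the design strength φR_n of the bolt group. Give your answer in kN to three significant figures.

224 kN

A_b = π × 16² / 4 = 201.1 mm².
R_n = F_nv · A_b · n · n_s = 372 × 201.1 × 4 × 1 / 1000 = 299.2 kN.
Design strength φR_n = 0.75 × 299.2 = 224 kN.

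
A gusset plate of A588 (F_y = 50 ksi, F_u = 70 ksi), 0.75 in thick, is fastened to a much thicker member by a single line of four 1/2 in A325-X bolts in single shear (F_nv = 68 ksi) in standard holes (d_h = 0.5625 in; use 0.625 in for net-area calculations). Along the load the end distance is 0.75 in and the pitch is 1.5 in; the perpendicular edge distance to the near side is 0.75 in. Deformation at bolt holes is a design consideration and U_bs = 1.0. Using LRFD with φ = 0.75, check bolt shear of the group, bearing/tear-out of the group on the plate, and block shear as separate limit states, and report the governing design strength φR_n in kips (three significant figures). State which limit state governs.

40.1 kips (bolt shear governs)

Bolt shear: A_b = π·0.5²/4 = 0.1963 in²; R_n = 68 × 0.1963 × 4 × 1 = 53.41 kips → 0.75 × 53.41 = 40.1 kips.
Bearing: edge l_c = 0.4688, r_n = 29.53 kips; interior l_c = 0.9375, r_n = 59.06 kips; R_n = 29.53 + 3·59.06 = 206.7 kips → 155 kips.
Block shear: A_gv = 3.938, A_nv = 2.297, A_nt = 0.3281 in²; R_n = min(0.6F_uA_nv, 0.6F_yA_gv) + U_bs·F_u·A_nt = 119.4 kips → 89.6 kips.
Bolt shear governs: 40.1 kips.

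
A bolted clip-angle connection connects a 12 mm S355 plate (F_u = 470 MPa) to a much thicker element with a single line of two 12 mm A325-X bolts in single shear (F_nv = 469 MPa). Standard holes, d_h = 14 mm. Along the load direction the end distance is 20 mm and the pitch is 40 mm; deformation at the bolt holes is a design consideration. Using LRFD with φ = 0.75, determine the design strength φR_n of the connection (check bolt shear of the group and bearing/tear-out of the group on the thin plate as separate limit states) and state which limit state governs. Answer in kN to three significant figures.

79.6 kN (bolt shear governs)

Bolt shear: A_b = π·12²/4 = 113.1 mm²; R_n = 469 × 113.1 × 2 × 1 / 1000 = 106.1 kN → 0.75 × 106.1 = 79.6 kN.
Bearing (1.2 l_c t F_u ≤ 2.4 d t F_u): upper limit = 2.4·12·12·470 / 1000 = 162.4 kN.
  Edge l_c = 20 − 14/2 = 13 → r_n = 87.98 kN; interior l_c = 40 − 14 = 26 → r_n = 162.4 kN.
  R_n,bearing = 1·87.98 + 1·162.4 = 250.4 kN → 0.75 × 250.4 = 188 kN.
Bolt shear governs: 79.6 kN.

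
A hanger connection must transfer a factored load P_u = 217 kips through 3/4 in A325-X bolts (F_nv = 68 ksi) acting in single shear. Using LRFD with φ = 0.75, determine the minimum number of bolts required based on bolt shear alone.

A_b = π·0.75²/4 = 0.4418 in².
Per-bolt design strength φR_n = 0.75 × 68 × 0.4418 × 1 = 22.53 kips.
n ≥ 217 / 22.53 = 9.631 → use 10 bolts.

10 bolts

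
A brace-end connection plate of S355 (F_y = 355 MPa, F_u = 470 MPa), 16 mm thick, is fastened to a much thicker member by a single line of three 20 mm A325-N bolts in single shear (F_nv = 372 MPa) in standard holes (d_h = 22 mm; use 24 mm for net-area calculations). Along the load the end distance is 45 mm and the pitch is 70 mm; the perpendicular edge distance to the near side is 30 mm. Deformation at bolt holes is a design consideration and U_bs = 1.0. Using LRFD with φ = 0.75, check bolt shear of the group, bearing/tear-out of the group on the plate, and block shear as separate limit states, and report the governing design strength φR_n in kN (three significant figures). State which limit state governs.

263 kN (bolt shear governs)

Bolt shear: A_b = π·20²/4 = 314.2 mm²; R_n = 372 × 314.2 × 3 × 1 / 1000 = 350.6 kN → 0.75 × 350.6 = 263 kN.
Bearing: edge l_c = 34, r_n = 306.8 kN; interior l_c = 48, r_n = 361 kN; R_n = 306.8 + 2·361 = 1029 kN → 772 kN.
Block shear: A_gv = 2960, A_nv = 2000, A_nt = 288 mm²; R_n = min(0.6F_uA_nv, 0.6F_yA_gv) + U_bs·F_u·A_nt = 699.4 kN → 525 kN.
Bolt shear governs: 263 kN.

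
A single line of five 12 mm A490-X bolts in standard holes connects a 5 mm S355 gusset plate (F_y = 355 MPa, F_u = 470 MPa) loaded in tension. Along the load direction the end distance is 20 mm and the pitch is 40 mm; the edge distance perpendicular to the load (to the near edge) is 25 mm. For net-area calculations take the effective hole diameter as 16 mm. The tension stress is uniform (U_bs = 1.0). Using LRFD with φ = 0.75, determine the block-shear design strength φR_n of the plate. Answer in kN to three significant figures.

Shear plane L_v = 20 + 4·40 = 180 mm; A_gv = 180 × 5 = 900 mm².
A_nv = (180 − 4.5·16) × 5 = 540 mm².
A_nt = (25 − 0.5·16) × 5 = 85 mm².
0.6 F_u A_nv = 152.3 kN; 0.6 F_y A_gv = 191.7 kN → shear rupture governs the shear term.
R_n = 152.3 + 1.0 × 470 × 85 / 1000 = 192.2 kN.
Design strength φR_n = 0.75 × 192.2 = 144 kN.

144 kN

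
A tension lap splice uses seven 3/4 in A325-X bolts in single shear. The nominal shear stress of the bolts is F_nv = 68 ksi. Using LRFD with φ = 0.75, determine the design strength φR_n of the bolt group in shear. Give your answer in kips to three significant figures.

A_b = π × 0.75² / 4 = 0.4418 in².
R_n = F_nv · A_b · n · n_s = 68 × 0.4418 × 7 × 1 = 210.3 kips.
Design strength φR_n = 0.75 × 210.3 = 158 kips.

158 kips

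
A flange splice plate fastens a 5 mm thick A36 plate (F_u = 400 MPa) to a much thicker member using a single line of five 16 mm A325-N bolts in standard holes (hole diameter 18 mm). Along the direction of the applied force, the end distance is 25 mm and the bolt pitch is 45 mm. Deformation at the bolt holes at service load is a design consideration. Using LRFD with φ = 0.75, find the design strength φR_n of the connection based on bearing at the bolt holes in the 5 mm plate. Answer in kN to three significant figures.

Per bolt r_n = 1.2 l_c t F_u ≤ 2.4 d t F_u; upper limit = 2.4 × 16 × 5 × 400 / 1000 = 76.8 kN.
Edge bolt: l_c = 25 − 18/2 = 16 mm → 1.2 × 16 × 5 × 400 / 1000 = 38.4 → r_n = 38.4 kN.
Interior bolts: l_c = 45 − 18 = 27 mm → 1.2 × 27 × 5 × 400 / 1000 = 64.8 → r_n = 64.8 kN.
R_n = 1 × 38.4 + 4 × 64.8 = 297.6 kN.
Design strength φR_n = 0.75 × 297.6 = 223 kN.

223 kN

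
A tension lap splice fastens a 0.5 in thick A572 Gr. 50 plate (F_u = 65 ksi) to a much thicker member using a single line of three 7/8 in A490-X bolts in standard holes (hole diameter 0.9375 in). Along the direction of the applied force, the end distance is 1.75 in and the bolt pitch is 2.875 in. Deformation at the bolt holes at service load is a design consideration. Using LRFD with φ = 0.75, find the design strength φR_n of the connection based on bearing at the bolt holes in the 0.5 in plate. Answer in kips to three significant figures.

Per bolt r_n = 1.2 l_c t F_u ≤ 2.4 d t F_u; upper limit = 2.4 × 0.875 × 0.5 × 65 = 68.25 kips.
Edge bolt: l_c = 1.75 − 0.9375/2 = 1.281 in → 1.2 × 1.281 × 0.5 × 65 = 49.97 → r_n = 49.97 kips.
Interior bolts: l_c = 2.875 − 0.9375 = 1.938 in → 1.2 × 1.938 × 0.5 × 65 = 75.56 → r_n = 68.25 kips.
R_n = 1 × 49.97 + 2 × 68.25 = 186.5 kips.
Design strength φR_n = 0.75 × 186.5 = 140 kips.

140 kips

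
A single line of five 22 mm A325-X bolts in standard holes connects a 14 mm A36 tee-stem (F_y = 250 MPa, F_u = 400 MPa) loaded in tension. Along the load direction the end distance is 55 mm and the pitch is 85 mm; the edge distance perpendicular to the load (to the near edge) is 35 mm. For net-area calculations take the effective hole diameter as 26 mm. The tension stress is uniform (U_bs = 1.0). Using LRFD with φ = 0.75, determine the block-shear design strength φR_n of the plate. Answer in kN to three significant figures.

Shear plane L_v = 55 + 4·85 = 395 mm; A_gv = 395 × 14 = 5530 mm².
A_nv = (395 − 4.5·26) × 14 = 3892 mm².
A_nt = (35 − 0.5·26) × 14 = 308 mm².
0.6 F_u A_nv = 934.1 kN; 0.6 F_y A_gv = 829.5 kN → shear yielding governs the shear term.
R_n = 829.5 + 1.0 × 400 × 308 / 1000 = 952.7 kN.
Design strength φR_n = 0.75 × 952.7 = 715 kN.

715 kN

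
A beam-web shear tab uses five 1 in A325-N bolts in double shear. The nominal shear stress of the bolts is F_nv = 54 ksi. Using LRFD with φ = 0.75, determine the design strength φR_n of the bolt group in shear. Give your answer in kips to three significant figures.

318 kips

A_b = π × 1² / 4 = 0.7854 in².
R_n = F_nv · A_b · n · n_s = 54 × 0.7854 × 5 × 2 = 424.1 kips.
Design strength φR_n = 0.75 × 424.1 = 318 kips.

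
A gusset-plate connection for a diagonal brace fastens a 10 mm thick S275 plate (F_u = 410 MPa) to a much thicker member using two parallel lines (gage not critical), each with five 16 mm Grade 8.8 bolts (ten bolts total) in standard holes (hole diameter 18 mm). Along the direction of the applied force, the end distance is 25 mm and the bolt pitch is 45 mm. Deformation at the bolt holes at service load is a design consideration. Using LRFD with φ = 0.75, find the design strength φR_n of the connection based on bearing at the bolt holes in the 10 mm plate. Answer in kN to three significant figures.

915 kN

Per bolt r_n = 1.2 l_c t F_u ≤ 2.4 d t F_u; upper limit = 2.4 × 16 × 10 × 410 / 1000 = 157.4 kN.
Edge bolt: l_c = 25 − 18/2 = 16 mm → 1.2 × 16 × 10 × 410 / 1000 = 78.72 → r_n = 78.72 kN.
Interior bolts: l_c = 45 − 18 = 27 mm → 1.2 × 27 × 10 × 410 / 1000 = 132.8 → r_n = 132.8 kN.
R_n = 2 × 78.72 + 8 × 132.8 = 1220 kN.
Design strength φR_n = 0.75 × 1220 = 915 kN.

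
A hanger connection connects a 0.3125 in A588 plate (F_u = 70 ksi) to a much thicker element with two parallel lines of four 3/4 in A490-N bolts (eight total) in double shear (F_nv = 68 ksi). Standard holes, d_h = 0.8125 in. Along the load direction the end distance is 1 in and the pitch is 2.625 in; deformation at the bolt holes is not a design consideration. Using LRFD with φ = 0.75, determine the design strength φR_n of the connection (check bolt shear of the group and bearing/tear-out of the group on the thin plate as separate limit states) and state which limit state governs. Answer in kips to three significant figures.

Bolt shear: A_b = π·0.75²/4 = 0.4418 in²; R_n = 68 × 0.4418 × 8 × 2 = 480.7 kips → 0.75 × 480.7 = 360 kips.
Bearing (1.5 l_c t F_u ≤ 3.0 d t F_u): upper limit = 3.0·0.75·0.3125·70 = 49.22 kips.
  Edge l_c = 1 − 0.8125/2 = 0.5938 → r_n = 19.48 kips; interior l_c = 2.625 − 0.8125 = 1.812 → r_n = 49.22 kips.
  R_n,bearing = 2·19.48 + 6·49.22 = 334.3 kips → 0.75 × 334.3 = 251 kips.
Bearing governs: 251 kips.

251 kips (bearing governs)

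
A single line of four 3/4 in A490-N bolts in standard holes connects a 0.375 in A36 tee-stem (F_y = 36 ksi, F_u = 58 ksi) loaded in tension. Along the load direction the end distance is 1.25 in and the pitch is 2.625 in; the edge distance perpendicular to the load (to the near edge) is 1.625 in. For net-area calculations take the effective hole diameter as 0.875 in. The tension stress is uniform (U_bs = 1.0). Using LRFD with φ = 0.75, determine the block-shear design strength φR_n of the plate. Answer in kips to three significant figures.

74.8 kips

Shear plane L_v = 1.25 + 3·2.625 = 9.125 in; A_gv = 9.125 × 0.375 = 3.422 in².
A_nv = (9.125 − 3.5·0.875) × 0.375 = 2.273 in².
A_nt = (1.625 − 0.5·0.875) × 0.375 = 0.4453 in².
0.6 F_u A_nv = 79.12 kips; 0.6 F_y A_gv = 73.91 kips → shear yielding governs the shear term.
R_n = 73.91 + 1.0 × 58 × 0.4453 = 99.74 kips.
Design strength φR_n = 0.75 × 99.74 = 74.8 kips.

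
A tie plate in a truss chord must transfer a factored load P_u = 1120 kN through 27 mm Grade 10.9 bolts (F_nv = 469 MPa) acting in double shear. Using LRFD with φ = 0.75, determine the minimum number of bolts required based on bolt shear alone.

A_b = π·27²/4 = 572.6 mm².
Per-bolt design strength φR_n = 0.75 × 469 × 572.6 × 2 / 1000 = 402.8 kN.
n ≥ 1120 / 402.8 = 2.781 → use 3 bolts.

3 bolts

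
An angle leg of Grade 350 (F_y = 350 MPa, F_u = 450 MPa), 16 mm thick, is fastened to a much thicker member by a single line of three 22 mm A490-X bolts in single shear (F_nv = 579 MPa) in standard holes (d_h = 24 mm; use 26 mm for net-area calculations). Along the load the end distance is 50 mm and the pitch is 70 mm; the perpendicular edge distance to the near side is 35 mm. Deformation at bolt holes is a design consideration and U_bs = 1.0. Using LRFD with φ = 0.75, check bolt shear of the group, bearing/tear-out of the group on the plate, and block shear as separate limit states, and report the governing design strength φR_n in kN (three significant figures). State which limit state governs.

Bolt shear: A_b = π·22²/4 = 380.1 mm²; R_n = 579 × 380.1 × 3 × 1 / 1000 = 660.3 kN → 0.75 × 660.3 = 495 kN.
Bearing: edge l_c = 38, r_n = 328.3 kN; interior l_c = 46, r_n = 380.2 kN; R_n = 328.3 + 2·380.2 = 1089 kN → 816 kN.
Block shear: A_gv = 3040, A_nv = 2000, A_nt = 352 mm²; R_n = min(0.6F_uA_nv, 0.6F_yA_gv) + U_bs·F_u·A_nt = 698.4 kN → 524 kN.
Bolt shear governs: 495 kN.

495 kN (bolt shear governs)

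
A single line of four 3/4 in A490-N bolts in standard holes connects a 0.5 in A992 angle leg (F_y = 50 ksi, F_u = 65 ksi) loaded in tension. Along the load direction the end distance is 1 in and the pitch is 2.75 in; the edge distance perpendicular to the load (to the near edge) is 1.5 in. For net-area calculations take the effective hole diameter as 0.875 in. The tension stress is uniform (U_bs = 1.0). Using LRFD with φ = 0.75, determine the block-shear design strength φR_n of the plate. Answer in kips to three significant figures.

Shear plane L_v = 1 + 3·2.75 = 9.25 in; A_gv = 9.25 × 0.5 = 4.625 in².
A_nv = (9.25 − 3.5·0.875) × 0.5 = 3.094 in².
A_nt = (1.5 − 0.5·0.875) × 0.5 = 0.5312 in².
0.6 F_u A_nv = 120.7 kips; 0.6 F_y A_gv = 138.8 kips → shear rupture governs the shear term.
R_n = 120.7 + 1.0 × 65 × 0.5312 = 155.2 kips.
Design strength φR_n = 0.75 × 155.2 = 116 kips.

116 kips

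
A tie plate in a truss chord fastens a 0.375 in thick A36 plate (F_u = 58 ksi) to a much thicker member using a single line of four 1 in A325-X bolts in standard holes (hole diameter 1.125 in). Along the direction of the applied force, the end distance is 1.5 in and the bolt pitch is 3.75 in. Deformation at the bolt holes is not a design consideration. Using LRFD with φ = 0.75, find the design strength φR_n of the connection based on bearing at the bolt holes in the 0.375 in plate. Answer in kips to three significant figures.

170 kips

Per bolt r_n = 1.5 l_c t F_u ≤ 3.0 d t F_u; upper limit = 3.0 × 1 × 0.375 × 58 = 65.25 kips.
Edge bolt: l_c = 1.5 − 1.125/2 = 0.9375 in → 1.5 × 0.9375 × 0.375 × 58 = 30.59 → r_n = 30.59 kips.
Interior bolts: l_c = 3.75 − 1.125 = 2.625 in → 1.5 × 2.625 × 0.375 × 58 = 85.64 → r_n = 65.25 kips.
R_n = 1 × 30.59 + 3 × 65.25 = 226.3 kips.
Design strength φR_n = 0.75 × 226.3 = 170 kips.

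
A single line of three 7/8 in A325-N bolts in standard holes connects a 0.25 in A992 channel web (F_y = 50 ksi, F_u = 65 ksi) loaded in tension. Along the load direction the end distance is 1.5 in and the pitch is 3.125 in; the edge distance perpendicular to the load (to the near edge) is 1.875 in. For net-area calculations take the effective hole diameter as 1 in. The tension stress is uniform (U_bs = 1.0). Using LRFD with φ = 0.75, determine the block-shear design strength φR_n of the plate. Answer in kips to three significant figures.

Shear plane L_v = 1.5 + 2·3.125 = 7.75 in; A_gv = 7.75 × 0.25 = 1.938 in².
A_nv = (7.75 − 2.5·1) × 0.25 = 1.312 in².
A_nt = (1.875 − 0.5·1) × 0.25 = 0.3438 in².
0.6 F_u A_nv = 51.19 kips; 0.6 F_y A_gv = 58.12 kips → shear rupture governs the shear term.
R_n = 51.19 + 1.0 × 65 × 0.3438 = 73.53 kips.
Design strength φR_n = 0.75 × 73.53 = 55.1 kips.

55.1 kips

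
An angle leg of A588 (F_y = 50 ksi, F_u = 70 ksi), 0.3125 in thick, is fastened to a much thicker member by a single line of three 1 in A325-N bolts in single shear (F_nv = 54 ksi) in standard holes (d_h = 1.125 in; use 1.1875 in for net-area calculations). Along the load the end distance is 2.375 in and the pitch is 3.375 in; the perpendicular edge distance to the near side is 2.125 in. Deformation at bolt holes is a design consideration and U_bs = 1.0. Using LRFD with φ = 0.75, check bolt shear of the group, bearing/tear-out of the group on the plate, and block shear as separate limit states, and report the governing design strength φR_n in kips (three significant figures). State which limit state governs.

85.7 kips (block shear governs)

Bolt shear: A_b = π·1²/4 = 0.7854 in²; R_n = 54 × 0.7854 × 3 × 1 = 127.2 kips → 0.75 × 127.2 = 95.4 kips.
Bearing: edge l_c = 1.812, r_n = 47.58 kips; interior l_c = 2.25, r_n = 52.5 kips; R_n = 47.58 + 2·52.5 = 152.6 kips → 114 kips.
Block shear: A_gv = 2.852, A_nv = 1.924, A_nt = 0.4785 in²; R_n = min(0.6F_uA_nv, 0.6F_yA_gv) + U_bs·F_u·A_nt = 114.3 kips → 85.7 kips.
Block shear governs: 85.7 kips.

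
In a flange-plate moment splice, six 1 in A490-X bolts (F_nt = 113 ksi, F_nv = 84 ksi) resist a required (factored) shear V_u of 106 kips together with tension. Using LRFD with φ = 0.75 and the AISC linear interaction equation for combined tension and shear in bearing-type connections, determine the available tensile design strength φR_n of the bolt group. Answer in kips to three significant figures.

377 kips

A_b = π·1²/4 = 0.7854 in²; f_rv = 106 / (6 × 0.7854) = 22.49 ksi.
F'_nt = 1.3 F_nt − (F_nt / φF_nv) f_rv = 1.3·113 − (113/(0.75·84))·22.49 = 106.6 ksi, capped at F_nt → F'_nt = 106.6 ksi.
R_n = F'_nt · A_b · n = 106.6 × 0.7854 × 6 = 502.1 kips.
Design strength φR_n = 0.75 × 502.1 = 377 kips.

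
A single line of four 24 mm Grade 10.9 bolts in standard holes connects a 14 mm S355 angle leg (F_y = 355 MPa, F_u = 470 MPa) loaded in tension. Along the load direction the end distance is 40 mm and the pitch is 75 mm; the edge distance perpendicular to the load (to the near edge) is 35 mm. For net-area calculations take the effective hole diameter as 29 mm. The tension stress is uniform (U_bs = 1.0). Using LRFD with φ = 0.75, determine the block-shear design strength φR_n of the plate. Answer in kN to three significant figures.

585 kN

Shear plane L_v = 40 + 3·75 = 265 mm; A_gv = 265 × 14 = 3710 mm².
A_nv = (265 − 3.5·29) × 14 = 2289 mm².
A_nt = (35 − 0.5·29) × 14 = 287 mm².
0.6 F_u A_nv = 645.5 kN; 0.6 F_y A_gv = 790.2 kN → shear rupture governs the shear term.
R_n = 645.5 + 1.0 × 470 × 287 / 1000 = 780.4 kN.
Design strength φR_n = 0.75 × 780.4 = 585 kN.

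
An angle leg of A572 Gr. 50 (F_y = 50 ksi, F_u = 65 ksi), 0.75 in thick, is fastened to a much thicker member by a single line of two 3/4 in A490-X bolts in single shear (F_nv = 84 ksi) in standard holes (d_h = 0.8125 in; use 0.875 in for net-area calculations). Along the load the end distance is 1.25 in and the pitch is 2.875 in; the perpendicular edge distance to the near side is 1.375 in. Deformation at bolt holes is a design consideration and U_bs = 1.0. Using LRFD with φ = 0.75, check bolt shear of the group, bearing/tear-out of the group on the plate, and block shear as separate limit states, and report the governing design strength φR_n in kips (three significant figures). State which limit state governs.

Bolt shear: A_b = π·0.75²/4 = 0.4418 in²; R_n = 84 × 0.4418 × 2 × 1 = 74.22 kips → 0.75 × 74.22 = 55.7 kips.
Bearing: edge l_c = 0.8438, r_n = 49.36 kips; interior l_c = 2.062, r_n = 87.75 kips; R_n = 49.36 + 1·87.75 = 137.1 kips → 103 kips.
Block shear: A_gv = 3.094, A_nv = 2.109, A_nt = 0.7031 in²; R_n = min(0.6F_uA_nv, 0.6F_yA_gv) + U_bs·F_u·A_nt = 128 kips → 96 kips.
Bolt shear governs: 55.7 kips.

55.7 kips (bolt shear governs)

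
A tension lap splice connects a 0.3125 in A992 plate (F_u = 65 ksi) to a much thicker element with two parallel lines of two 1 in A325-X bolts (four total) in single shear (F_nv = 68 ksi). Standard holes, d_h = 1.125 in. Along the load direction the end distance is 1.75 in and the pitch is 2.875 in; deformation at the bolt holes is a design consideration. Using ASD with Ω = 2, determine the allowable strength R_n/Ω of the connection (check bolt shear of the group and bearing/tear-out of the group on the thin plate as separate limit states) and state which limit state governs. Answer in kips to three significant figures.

Bolt shear: A_b = π·1²/4 = 0.7854 in²; R_n = 68 × 0.7854 × 4 × 1 = 213.6 kips → 213.6 / 2 = 107 kips.
Bearing (1.2 l_c t F_u ≤ 2.4 d t F_u): upper limit = 2.4·1·0.3125·65 = 48.75 kips.
  Edge l_c = 1.75 − 1.125/2 = 1.188 → r_n = 28.95 kips; interior l_c = 2.875 − 1.125 = 1.75 → r_n = 42.66 kips.
  R_n,bearing = 2·28.95 + 2·42.66 = 143.2 kips → 143.2 / 2 = 71.6 kips.
Bearing governs: 71.6 kips.

71.6 kips (bearing governs)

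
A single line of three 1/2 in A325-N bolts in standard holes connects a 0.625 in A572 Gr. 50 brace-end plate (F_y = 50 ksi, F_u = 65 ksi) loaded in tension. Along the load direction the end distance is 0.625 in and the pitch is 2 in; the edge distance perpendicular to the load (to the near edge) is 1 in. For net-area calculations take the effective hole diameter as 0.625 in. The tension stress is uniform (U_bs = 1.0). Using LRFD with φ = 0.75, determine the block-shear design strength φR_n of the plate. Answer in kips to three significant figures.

Shear plane L_v = 0.625 + 2·2 = 4.625 in; A_gv = 4.625 × 0.625 = 2.891 in².
A_nv = (4.625 − 2.5·0.625) × 0.625 = 1.914 in².
A_nt = (1 − 0.5·0.625) × 0.625 = 0.4297 in².
0.6 F_u A_nv = 74.65 kips; 0.6 F_y A_gv = 86.72 kips → shear rupture governs the shear term.
R_n = 74.65 + 1.0 × 65 × 0.4297 = 102.6 kips.
Design strength φR_n = 0.75 × 102.6 = 76.9 kips.

76.9 kips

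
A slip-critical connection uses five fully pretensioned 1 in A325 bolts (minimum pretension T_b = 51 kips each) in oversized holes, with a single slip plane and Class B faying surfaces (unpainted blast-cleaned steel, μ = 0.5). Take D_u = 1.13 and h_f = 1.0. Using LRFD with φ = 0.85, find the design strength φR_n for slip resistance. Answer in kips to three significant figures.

122 kips

R_n = μ · D_u · h_f · T_b · n_s · n_b = 0.5 × 1.13 × 1.0 × 51 × 1 × 5 = 144.1 kips.
Design strength φR_n = 0.85 × 144.1 = 122 kips.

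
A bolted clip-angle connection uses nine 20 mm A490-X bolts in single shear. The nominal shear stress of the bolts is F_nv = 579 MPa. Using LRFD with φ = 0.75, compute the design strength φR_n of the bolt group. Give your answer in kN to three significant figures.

A_b = π × 20² / 4 = 314.2 mm².
R_n = F_nv · A_b · n · n_s = 579 × 314.2 × 9 × 1 / 1000 = 1637 kN.
Design strength φR_n = 0.75 × 1637 = 1230 kN.

1230 kN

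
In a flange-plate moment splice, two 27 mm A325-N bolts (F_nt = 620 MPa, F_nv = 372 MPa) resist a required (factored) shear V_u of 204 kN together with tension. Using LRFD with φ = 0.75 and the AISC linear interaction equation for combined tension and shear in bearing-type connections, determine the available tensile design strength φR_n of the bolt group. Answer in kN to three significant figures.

A_b = π·27²/4 = 572.6 mm²; f_rv = 204 × 1000 / (2 × 572.6) = 178.1 MPa.
F'_nt = 1.3 F_nt − (F_nt / φF_nv) f_rv = 1.3·620 − (620/(0.75·372))·178.1 = 410.1 MPa, capped at F_nt → F'_nt = 410.1 MPa.
R_n = F'_nt · A_b · n = 410.1 × 572.6 × 2 / 1000 = 469.6 kN.
Design strength φR_n = 0.75 × 469.6 = 352 kN.

352 kN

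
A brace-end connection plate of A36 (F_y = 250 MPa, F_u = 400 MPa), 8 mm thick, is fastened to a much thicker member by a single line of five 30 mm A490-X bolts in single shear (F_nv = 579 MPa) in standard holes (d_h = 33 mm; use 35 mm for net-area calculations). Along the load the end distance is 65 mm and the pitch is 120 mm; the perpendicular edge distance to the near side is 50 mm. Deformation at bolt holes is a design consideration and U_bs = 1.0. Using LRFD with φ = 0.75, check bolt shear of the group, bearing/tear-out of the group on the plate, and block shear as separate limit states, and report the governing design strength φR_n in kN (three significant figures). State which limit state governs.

568 kN (block shear governs)

Bolt shear: A_b = π·30²/4 = 706.9 mm²; R_n = 579 × 706.9 × 5 × 1 / 1000 = 2046 kN → 0.75 × 2046 = 1530 kN.
Bearing: edge l_c = 48.5, r_n = 186.2 kN; interior l_c = 87, r_n = 230.4 kN; R_n = 186.2 + 4·230.4 = 1108 kN → 831 kN.
Block shear: A_gv = 4360, A_nv = 3100, A_nt = 260 mm²; R_n = min(0.6F_uA_nv, 0.6F_yA_gv) + U_bs·F_u·A_nt = 758 kN → 568 kN.
Block shear governs: 568 kN.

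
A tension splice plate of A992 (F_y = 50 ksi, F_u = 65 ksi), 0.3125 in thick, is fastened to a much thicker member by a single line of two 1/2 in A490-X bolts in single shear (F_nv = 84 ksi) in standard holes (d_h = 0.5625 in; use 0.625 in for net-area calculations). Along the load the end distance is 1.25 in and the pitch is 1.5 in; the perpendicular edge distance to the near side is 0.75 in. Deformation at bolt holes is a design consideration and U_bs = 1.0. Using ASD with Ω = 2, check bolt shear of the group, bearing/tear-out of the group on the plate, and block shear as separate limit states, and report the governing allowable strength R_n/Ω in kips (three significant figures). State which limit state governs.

Bolt shear: A_b = π·0.5²/4 = 0.1963 in²; R_n = 84 × 0.1963 × 2 × 1 = 32.99 kips → 32.99 / 2 = 16.5 kips.
Bearing: edge l_c = 0.9688, r_n = 23.61 kips; interior l_c = 0.9375, r_n = 22.85 kips; R_n = 23.61 + 1·22.85 = 46.46 kips → 23.2 kips.
Block shear: A_gv = 0.8594, A_nv = 0.5664, A_nt = 0.1367 in²; R_n = min(0.6F_uA_nv, 0.6F_yA_gv) + U_bs·F_u·A_nt = 30.98 kips → 15.5 kips.
Block shear governs: 15.5 kips.

15.5 kips (block shear governs)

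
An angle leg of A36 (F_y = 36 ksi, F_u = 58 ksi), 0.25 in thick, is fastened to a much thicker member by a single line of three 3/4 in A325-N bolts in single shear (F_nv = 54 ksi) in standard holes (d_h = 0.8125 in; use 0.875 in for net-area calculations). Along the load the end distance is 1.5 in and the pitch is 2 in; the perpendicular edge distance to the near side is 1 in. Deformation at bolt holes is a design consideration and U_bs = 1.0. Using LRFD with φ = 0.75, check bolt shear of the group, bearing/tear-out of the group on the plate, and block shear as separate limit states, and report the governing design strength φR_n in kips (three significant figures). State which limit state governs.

Bolt shear: A_b = π·0.75²/4 = 0.4418 in²; R_n = 54 × 0.4418 × 3 × 1 = 71.57 kips → 0.75 × 71.57 = 53.7 kips.
Bearing: edge l_c = 1.094, r_n = 19.03 kips; interior l_c = 1.188, r_n = 20.66 kips; R_n = 19.03 + 2·20.66 = 60.36 kips → 45.3 kips.
Block shear: A_gv = 1.375, A_nv = 0.8281, A_nt = 0.1406 in²; R_n = min(0.6F_uA_nv, 0.6F_yA_gv) + U_bs·F_u·A_nt = 36.97 kips → 27.7 kips.
Block shear governs: 27.7 kips.

27.7 kips (block shear governs)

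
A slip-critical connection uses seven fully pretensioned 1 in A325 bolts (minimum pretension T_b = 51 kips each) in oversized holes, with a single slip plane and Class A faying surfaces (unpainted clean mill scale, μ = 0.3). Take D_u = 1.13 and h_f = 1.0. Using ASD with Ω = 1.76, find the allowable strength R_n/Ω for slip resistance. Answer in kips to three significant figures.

R_n = μ · D_u · h_f · T_b · n_s · n_b = 0.3 × 1.13 × 1.0 × 51 × 1 × 7 = 121 kips.
Allowable strength R_n/Ω = 121 / 1.76 = 68.8 kips.

68.8 kips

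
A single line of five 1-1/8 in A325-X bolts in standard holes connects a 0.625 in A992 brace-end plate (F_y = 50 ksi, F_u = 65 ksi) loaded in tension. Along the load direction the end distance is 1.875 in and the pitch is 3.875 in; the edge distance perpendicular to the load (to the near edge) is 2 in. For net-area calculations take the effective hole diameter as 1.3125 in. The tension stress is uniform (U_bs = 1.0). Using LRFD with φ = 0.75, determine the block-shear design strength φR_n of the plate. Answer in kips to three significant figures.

251 kips

Shear plane L_v = 1.875 + 4·3.875 = 17.38 in; A_gv = 17.38 × 0.625 = 10.86 in².
A_nv = (17.38 − 4.5·1.3125) × 0.625 = 7.168 in².
A_nt = (2 − 0.5·1.3125) × 0.625 = 0.8398 in².
0.6 F_u A_nv = 279.6 kips; 0.6 F_y A_gv = 325.8 kips → shear rupture governs the shear term.
R_n = 279.6 + 1.0 × 65 × 0.8398 = 334.1 kips.
Design strength φR_n = 0.75 × 334.1 = 251 kips.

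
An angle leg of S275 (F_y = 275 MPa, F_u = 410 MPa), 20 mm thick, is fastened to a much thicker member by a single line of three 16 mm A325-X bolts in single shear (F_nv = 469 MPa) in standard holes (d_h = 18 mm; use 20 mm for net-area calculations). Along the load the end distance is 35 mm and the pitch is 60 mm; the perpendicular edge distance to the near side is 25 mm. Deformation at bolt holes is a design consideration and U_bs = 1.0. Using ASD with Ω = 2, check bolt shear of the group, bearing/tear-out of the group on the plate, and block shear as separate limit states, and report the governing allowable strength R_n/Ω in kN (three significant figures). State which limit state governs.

Bolt shear: A_b = π·16²/4 = 201.1 mm²; R_n = 469 × 201.1 × 3 × 1 / 1000 = 282.9 kN → 282.9 / 2 = 141 kN.
Bearing: edge l_c = 26, r_n = 255.8 kN; interior l_c = 42, r_n = 314.9 kN; R_n = 255.8 + 2·314.9 = 885.6 kN → 443 kN.
Block shear: A_gv = 3100, A_nv = 2100, A_nt = 300 mm²; R_n = min(0.6F_uA_nv, 0.6F_yA_gv) + U_bs·F_u·A_nt = 634.5 kN → 317 kN.
Bolt shear governs: 141 kN.

141 kN (bolt shear governs)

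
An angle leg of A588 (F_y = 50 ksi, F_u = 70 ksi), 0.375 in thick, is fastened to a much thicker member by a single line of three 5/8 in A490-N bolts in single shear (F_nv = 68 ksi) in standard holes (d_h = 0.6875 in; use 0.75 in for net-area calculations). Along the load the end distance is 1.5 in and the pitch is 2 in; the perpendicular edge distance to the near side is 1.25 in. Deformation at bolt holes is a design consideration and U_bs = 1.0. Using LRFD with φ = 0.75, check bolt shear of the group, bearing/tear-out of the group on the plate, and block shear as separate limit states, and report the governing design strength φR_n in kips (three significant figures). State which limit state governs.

Bolt shear: A_b = π·0.625²/4 = 0.3068 in²; R_n = 68 × 0.3068 × 3 × 1 = 62.59 kips → 0.75 × 62.59 = 46.9 kips.
Bearing: edge l_c = 1.156, r_n = 36.42 kips; interior l_c = 1.312, r_n = 39.38 kips; R_n = 36.42 + 2·39.38 = 115.2 kips → 86.4 kips.
Block shear: A_gv = 2.062, A_nv = 1.359, A_nt = 0.3281 in²; R_n = min(0.6F_uA_nv, 0.6F_yA_gv) + U_bs·F_u·A_nt = 80.06 kips → 60 kips.
Bolt shear governs: 46.9 kips.

46.9 kips (bolt shear governs)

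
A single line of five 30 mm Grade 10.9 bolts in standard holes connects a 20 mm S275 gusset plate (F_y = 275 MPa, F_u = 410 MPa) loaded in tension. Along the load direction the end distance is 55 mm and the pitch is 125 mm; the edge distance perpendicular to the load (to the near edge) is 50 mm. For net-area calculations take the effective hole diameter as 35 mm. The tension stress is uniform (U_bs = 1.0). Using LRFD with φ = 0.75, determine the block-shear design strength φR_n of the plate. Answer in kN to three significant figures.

Shear plane L_v = 55 + 4·125 = 555 mm; A_gv = 555 × 20 = 11100 mm².
A_nv = (555 − 4.5·35) × 20 = 7950 mm².
A_nt = (50 − 0.5·35) × 20 = 650 mm².
0.6 F_u A_nv = 1956 kN; 0.6 F_y A_gv = 1832 kN → shear yielding governs the shear term.
R_n = 1832 + 1.0 × 410 × 650 / 1000 = 2098 kN.
Design strength φR_n = 0.75 × 2098 = 1570 kN.

1570 kN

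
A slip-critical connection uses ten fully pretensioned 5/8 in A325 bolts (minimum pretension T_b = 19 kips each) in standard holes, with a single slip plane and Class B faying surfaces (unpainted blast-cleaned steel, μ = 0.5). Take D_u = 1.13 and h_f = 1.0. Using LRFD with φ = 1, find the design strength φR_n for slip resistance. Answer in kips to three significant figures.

107 kips

R_n = μ · D_u · h_f · T_b · n_s · n_b = 0.5 × 1.13 × 1.0 × 19 × 1 × 10 = 107.3 kips.
Design strength φR_n = 1 × 107.3 = 107 kips.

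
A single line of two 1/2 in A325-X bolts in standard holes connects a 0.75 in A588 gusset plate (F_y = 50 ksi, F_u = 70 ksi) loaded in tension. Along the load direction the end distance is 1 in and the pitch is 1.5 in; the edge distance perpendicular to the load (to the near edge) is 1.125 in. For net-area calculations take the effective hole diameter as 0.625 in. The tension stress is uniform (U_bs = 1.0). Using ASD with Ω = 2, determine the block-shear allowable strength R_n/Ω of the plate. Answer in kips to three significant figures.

45.9 kips

Shear plane L_v = 1 + 1·1.5 = 2.5 in; A_gv = 2.5 × 0.75 = 1.875 in².
A_nv = (2.5 − 1.5·0.625) × 0.75 = 1.172 in².
A_nt = (1.125 − 0.5·0.625) × 0.75 = 0.6094 in².
0.6 F_u A_nv = 49.22 kips; 0.6 F_y A_gv = 56.25 kips → shear rupture governs the shear term.
R_n = 49.22 + 1.0 × 70 × 0.6094 = 91.88 kips.
Allowable strength R_n/Ω = 91.88 / 2 = 45.9 kips.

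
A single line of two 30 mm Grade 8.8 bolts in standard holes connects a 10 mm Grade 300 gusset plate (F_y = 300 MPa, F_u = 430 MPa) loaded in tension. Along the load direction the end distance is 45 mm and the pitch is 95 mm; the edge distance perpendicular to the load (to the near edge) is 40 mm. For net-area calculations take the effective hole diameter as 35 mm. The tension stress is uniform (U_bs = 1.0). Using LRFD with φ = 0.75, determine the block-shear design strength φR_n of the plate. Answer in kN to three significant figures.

242 kN

Shear plane L_v = 45 + 1·95 = 140 mm; A_gv = 140 × 10 = 1400 mm².
A_nv = (140 − 1.5·35) × 10 = 875 mm².
A_nt = (40 − 0.5·35) × 10 = 225 mm².
0.6 F_u A_nv = 225.8 kN; 0.6 F_y A_gv = 252 kN → shear rupture governs the shear term.
R_n = 225.8 + 1.0 × 430 × 225 / 1000 = 322.5 kN.
Design strength φR_n = 0.75 × 322.5 = 242 kN.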